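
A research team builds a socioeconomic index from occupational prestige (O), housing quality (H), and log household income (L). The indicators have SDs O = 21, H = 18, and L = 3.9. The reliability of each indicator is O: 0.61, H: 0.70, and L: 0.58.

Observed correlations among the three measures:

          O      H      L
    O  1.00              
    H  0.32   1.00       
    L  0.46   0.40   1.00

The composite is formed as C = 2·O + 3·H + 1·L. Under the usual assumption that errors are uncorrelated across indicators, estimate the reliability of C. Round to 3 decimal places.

Var(C) = 2²·21² + 3²·18² + 3.9² + 2·[6·21·18·0.32 + 2·21·3.9·0.46 + 3·18·3.9·0.40] = 4695.21 + 1770.7 = 6465.91.
Because errors are independent across components, Cov(Tᵢ,Tⱼ) = Cov(Xᵢ,Xⱼ); the off-diagonal part of the true-score variance is the same as above.
True-score variance = [2²·21²·0.61 + 3²·18²·0.70 + 3.9²·0.58] + 1770.7 = 3126.06 + 1770.7 = 4896.76.
Reliability = 4896.76 / 6465.91 = 0.757.

0.757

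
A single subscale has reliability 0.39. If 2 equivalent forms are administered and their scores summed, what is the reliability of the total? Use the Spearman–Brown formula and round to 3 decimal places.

0.561

ρ_k = kρ / (1 + (k−1)ρ) = 2·0.39 / (1 + 1·0.39) = 0.780 / 1.390 = 0.561.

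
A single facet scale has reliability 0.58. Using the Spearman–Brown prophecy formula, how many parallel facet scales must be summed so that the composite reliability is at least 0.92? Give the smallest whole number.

9

k ≥ ρ*(1−ρ₁)/(ρ₁(1−ρ*)) = 0.92·0.42 / (0.58·0.08) = 8.328.
Smallest integer k = 9.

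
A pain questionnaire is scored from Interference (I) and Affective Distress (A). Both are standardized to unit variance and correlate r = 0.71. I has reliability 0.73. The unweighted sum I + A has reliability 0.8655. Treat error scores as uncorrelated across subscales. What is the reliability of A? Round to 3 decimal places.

0.810

Var(I+A) = 2 + 2·0.71 = 3.420.
True-score variance = ρ_I + ρ_A + 2·0.71, so 0.8655 = (0.73 + ρ_A + 1.42) / 3.420.
ρ_A = 0.8655·3.420 − 0.73 − 1.42 = 0.810.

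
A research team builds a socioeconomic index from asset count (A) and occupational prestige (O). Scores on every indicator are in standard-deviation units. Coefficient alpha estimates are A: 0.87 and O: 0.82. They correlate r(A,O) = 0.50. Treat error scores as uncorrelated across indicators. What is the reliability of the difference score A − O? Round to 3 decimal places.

0.690

Var(A−O) = 1 + 1 − 2·0.50 = 2 − 1 = 1.
Because errors are independent across components, Cov(Tᵢ,Tⱼ) = Cov(Xᵢ,Xⱼ); the off-diagonal part of the true-score variance is the same as above.
True-score variance = [0.87 + 0.82] − 1 = 1.69 − 1 = 0.69.
Reliability = 0.69 / 1 = 0.690.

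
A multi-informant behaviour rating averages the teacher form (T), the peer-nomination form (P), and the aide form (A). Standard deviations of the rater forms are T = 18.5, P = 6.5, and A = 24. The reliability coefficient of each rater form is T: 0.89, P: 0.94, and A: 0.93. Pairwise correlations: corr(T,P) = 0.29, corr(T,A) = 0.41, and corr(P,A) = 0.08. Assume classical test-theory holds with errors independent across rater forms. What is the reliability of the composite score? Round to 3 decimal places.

Var(T+P+A) = 18.5² + 6.5² + 24² + 2·[18.5·6.5·0.29 + 18.5·24·0.41 + 6.5·24·0.08] = 960.5 + 458.785 = 1419.28.
With uncorrelated errors the cross-covariances are all true-score covariance, so they carry over unchanged; only the diagonal terms shrink to ρᵢσᵢ².
True-score variance = [18.5²·0.89 + 6.5²·0.94 + 24²·0.93] + 458.785 = 879.998 + 458.785 = 1338.78.
Reliability = 1338.78 / 1419.28 = 0.943.

0.943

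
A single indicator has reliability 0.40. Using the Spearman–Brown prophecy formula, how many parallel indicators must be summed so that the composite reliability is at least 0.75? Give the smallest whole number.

5

k ≥ ρ*(1−ρ₁)/(ρ₁(1−ρ*)) = 0.75·0.60 / (0.40·0.25) = 4.500.
Smallest integer k = 5.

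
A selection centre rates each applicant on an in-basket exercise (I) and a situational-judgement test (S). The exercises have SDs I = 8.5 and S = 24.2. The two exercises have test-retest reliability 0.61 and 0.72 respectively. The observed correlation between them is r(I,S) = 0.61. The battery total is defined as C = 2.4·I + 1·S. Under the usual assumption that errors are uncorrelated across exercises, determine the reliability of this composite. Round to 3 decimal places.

Var(C) = 2.4²·8.5² + 24.2² + 2·[2.4·8.5·24.2·0.61] = 1001.8 + 602.29 = 1604.09.
Under uncorrelated errors the observed covariances equal the true-score covariances, so only the own-variance terms attenuate.
True-score variance = [2.4²·8.5²·0.61 + 24.2²·0.72] + 602.29 = 675.518 + 602.29 = 1277.81.
Reliability = 1277.81 / 1604.09 = 0.797.

0.797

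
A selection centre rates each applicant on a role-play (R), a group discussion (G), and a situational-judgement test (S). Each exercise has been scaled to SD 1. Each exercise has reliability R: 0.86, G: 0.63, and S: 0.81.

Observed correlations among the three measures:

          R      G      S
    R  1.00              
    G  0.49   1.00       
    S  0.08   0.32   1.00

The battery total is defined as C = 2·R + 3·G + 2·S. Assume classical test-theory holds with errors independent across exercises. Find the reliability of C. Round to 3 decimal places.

Var(C) = 2² + 3² + 2² + 2·[6·0.49 + 4·0.08 + 6·0.32] = 17 + 10.36 = 27.36.
Under uncorrelated errors the observed covariances equal the true-score covariances, so only the own-variance terms attenuate.
True-score variance = [2²·0.86 + 3²·0.63 + 2²·0.81] + 10.36 = 12.35 + 10.36 = 22.71.
Reliability = 22.71 / 27.36 = 0.830.

0.830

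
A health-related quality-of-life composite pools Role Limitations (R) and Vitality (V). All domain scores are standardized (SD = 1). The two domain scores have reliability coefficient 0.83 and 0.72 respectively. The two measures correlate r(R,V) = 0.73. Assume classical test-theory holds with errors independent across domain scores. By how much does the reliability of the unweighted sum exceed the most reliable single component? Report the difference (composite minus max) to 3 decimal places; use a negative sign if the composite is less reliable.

Var(sum) = 2 + 1.46 = 3.46; true-score variance = 1.55 + 1.46 = 3.01; composite reliability = 0.8699.
Max component reliability = 0.8300.
Difference = 0.8699 − 0.8300 = 0.040.

0.040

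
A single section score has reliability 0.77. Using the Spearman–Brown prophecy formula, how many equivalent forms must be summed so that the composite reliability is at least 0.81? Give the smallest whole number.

2

k ≥ ρ*(1−ρ₁)/(ρ₁(1−ρ*)) = 0.81·0.23 / (0.77·0.19) = 1.273.
Smallest integer k = 2.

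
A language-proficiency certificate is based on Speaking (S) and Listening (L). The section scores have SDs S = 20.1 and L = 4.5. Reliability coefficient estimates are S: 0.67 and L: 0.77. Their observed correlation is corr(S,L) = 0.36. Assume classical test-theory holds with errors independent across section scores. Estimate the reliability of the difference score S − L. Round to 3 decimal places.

Var(S−L) = 20.1² + 4.5² − 2·20.1·4.5·0.36 = 424.26 − 65.124 = 359.136.
Because errors are independent across components, Cov(Tᵢ,Tⱼ) = Cov(Xᵢ,Xⱼ); the off-diagonal part of the true-score variance is the same as above.
True-score variance = [20.1²·0.67 + 4.5²·0.77] − 65.124 = 286.279 − 65.124 = 221.155.
Reliability = 221.155 / 359.136 = 0.616.

0.616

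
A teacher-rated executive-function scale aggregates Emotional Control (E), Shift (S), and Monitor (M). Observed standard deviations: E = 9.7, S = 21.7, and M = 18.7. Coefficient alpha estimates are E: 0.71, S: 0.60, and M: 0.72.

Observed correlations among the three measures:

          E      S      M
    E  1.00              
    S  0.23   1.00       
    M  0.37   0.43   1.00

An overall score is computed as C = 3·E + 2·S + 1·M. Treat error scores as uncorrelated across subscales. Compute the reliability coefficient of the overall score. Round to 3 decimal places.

0.770

Var(C) = 3²·9.7² + 2²·21.7² + 18.7² + 2·[6·9.7·21.7·0.23 + 3·9.7·18.7·0.37 + 2·21.7·18.7·0.43] = 3080.06 + 1681.6 = 4761.66.
Under uncorrelated errors the observed covariances equal the true-score covariances, so only the own-variance terms attenuate.
True-score variance = [3²·9.7²·0.71 + 2²·21.7²·0.60 + 18.7²·0.72] + 1681.6 = 1983.15 + 1681.6 = 3664.74.
Reliability = 3664.74 / 4761.66 = 0.770.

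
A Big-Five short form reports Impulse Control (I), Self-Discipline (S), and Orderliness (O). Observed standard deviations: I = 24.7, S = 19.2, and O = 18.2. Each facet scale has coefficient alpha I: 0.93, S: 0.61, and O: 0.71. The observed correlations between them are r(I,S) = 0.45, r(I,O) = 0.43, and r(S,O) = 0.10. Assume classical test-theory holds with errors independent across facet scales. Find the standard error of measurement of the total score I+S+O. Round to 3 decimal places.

16.809

Var(total) = 1309.97 + 883.308 = 2193.28.
True-score variance = 1027.43 + 883.308 = 1910.74, so reliability = 0.8712.
Error variance = 2193.28 − 1910.74 = 282.535; SEM = √282.535 = 16.809.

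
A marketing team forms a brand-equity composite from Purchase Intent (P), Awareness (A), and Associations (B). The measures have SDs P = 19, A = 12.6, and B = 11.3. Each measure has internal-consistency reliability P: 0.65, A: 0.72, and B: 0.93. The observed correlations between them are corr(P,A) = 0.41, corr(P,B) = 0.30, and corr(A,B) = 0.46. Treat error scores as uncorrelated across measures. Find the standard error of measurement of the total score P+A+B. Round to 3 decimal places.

Var(total) = 647.45 + 456.118 = 1103.57.
True-score variance = 467.709 + 456.118 = 923.827, so reliability = 0.8371.
Error variance = 1103.57 − 923.827 = 179.741; SEM = √179.741 = 13.407.

13.407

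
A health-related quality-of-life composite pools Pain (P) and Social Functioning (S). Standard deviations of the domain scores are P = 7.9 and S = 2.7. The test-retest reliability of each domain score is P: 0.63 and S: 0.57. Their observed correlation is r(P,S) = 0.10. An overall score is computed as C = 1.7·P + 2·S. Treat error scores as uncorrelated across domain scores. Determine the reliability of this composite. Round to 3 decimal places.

Var(C) = 1.7²·7.9² + 2²·2.7² + 2·[3.4·7.9·2.7·0.10] = 209.525 + 14.5044 = 224.029.
Under uncorrelated errors the observed covariances equal the true-score covariances, so only the own-variance terms attenuate.
True-score variance = [1.7²·7.9²·0.63 + 2²·2.7²·0.57] + 14.5044 = 130.251 + 14.5044 = 144.755.
Reliability = 144.755 / 224.029 = 0.646.

0.646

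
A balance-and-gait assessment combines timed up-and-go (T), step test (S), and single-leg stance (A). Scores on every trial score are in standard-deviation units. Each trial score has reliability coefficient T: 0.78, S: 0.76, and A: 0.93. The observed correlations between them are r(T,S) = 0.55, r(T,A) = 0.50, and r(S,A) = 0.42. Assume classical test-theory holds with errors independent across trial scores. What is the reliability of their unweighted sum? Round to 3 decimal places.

Var(T+S+A) = 3 + 2·[0.55 + 0.50 + 0.42] = 3 + 2.94 = 5.94.
Under uncorrelated errors the observed covariances equal the true-score covariances, so only the own-variance terms attenuate.
True-score variance = [0.78 + 0.76 + 0.93] + 2.94 = 2.47 + 2.94 = 5.41.
Reliability = 5.41 / 5.94 = 0.911.

0.911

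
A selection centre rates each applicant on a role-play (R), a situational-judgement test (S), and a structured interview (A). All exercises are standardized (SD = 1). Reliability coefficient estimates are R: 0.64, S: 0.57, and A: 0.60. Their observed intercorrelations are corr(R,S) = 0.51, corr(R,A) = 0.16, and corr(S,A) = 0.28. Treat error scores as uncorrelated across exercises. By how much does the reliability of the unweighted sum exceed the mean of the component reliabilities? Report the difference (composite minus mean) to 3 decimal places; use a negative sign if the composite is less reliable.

Var(sum) = 3 + 1.9 = 4.9; true-score variance = 1.81 + 1.9 = 3.71; composite reliability = 0.7571.
Mean component reliability = 0.6033.
Difference = 0.7571 − 0.6033 = 0.154.

0.154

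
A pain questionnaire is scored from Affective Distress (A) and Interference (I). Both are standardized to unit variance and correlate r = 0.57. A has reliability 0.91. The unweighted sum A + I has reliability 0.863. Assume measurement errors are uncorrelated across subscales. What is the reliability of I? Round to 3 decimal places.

Var(A+I) = 2 + 2·0.57 = 3.140.
True-score variance = ρ_A + ρ_I + 2·0.57, so 0.863 = (0.91 + ρ_I + 1.14) / 3.140.
ρ_I = 0.863·3.140 − 0.91 − 1.14 = 0.660.

0.660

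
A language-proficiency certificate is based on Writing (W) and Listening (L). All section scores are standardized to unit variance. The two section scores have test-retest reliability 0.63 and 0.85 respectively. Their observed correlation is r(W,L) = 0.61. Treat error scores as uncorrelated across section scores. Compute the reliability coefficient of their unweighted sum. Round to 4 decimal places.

Var(W+L) = 2 + 2·[0.61] = 2 + 1.22 = 3.22.
Under uncorrelated errors the observed covariances equal the true-score covariances, so only the own-variance terms attenuate.
True-score variance = [0.63 + 0.85] + 1.22 = 1.48 + 1.22 = 2.7.
Reliability = 2.7 / 3.22 = 0.8385.

0.8385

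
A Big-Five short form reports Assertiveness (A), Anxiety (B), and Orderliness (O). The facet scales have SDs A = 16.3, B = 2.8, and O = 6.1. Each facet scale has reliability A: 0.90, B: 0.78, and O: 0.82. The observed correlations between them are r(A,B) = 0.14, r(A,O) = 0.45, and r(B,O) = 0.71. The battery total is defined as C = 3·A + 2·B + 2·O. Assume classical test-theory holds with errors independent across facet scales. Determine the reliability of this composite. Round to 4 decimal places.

0.9169

Var(C) = 3²·16.3² + 2²·2.8² + 2²·6.1² + 2·[6·16.3·2.8·0.14 + 6·16.3·6.1·0.45 + 4·2.8·6.1·0.71] = 2571.41 + 710.612 = 3282.02.
Because errors are independent across components, Cov(Tᵢ,Tⱼ) = Cov(Xᵢ,Xⱼ); the off-diagonal part of the true-score variance is the same as above.
True-score variance = [3²·16.3²·0.90 + 2²·2.8²·0.78 + 2²·6.1²·0.82] + 710.612 = 2298.6 + 710.612 = 3009.21.
Reliability = 3009.21 / 3282.02 = 0.9169.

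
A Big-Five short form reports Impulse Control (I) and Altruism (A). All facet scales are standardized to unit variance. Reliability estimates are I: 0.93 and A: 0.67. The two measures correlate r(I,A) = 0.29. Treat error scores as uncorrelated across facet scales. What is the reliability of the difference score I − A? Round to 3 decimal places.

0.718

Var(I−A) = 1 + 1 − 2·0.29 = 2 − 0.58 = 1.42.
Because errors are independent across components, Cov(Tᵢ,Tⱼ) = Cov(Xᵢ,Xⱼ); the off-diagonal part of the true-score variance is the same as above.
True-score variance = [0.93 + 0.67] − 0.58 = 1.6 − 0.58 = 1.02.
Reliability = 1.02 / 1.42 = 0.718.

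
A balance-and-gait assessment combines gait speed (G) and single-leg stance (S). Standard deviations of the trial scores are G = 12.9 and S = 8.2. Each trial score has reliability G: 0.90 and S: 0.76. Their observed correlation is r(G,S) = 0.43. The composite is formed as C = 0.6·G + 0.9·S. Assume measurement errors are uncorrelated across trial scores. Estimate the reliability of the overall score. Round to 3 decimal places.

0.883

Var(C) = 0.6²·12.9² + 0.9²·8.2² + 2·[0.54·12.9·8.2·0.43] = 114.372 + 49.1242 = 163.496.
With uncorrelated errors the cross-covariances are all true-score covariance, so they carry over unchanged; only the diagonal terms shrink to ρᵢσᵢ².
True-score variance = [0.6²·12.9²·0.90 + 0.9²·8.2²·0.76] + 49.1242 = 95.3098 + 49.1242 = 144.434.
Reliability = 144.434 / 163.496 = 0.883.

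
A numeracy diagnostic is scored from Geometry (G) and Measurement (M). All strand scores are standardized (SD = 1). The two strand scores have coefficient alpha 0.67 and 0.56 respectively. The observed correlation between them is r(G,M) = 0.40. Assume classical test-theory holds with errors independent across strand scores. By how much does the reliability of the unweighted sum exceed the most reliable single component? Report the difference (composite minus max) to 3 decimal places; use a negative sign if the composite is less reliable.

0.055

Var(sum) = 2 + 0.8 = 2.8; true-score variance = 1.23 + 0.8 = 2.03; composite reliability = 0.7250.
Max component reliability = 0.6700.
Difference = 0.7250 − 0.6700 = 0.055.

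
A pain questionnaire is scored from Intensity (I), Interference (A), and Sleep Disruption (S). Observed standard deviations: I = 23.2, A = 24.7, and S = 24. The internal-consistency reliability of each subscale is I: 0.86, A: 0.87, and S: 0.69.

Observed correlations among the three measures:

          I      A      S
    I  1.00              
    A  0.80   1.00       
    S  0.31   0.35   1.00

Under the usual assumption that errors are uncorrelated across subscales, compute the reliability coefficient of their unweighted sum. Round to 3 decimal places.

Var(I+A+S) = 23.2² + 24.7² + 24² + 2·[23.2·24.7·0.80 + 23.2·24·0.31 + 24.7·24·0.35] = 1724.33 + 1677.04 = 3401.37.
With uncorrelated errors the cross-covariances are all true-score covariance, so they carry over unchanged; only the diagonal terms shrink to ρᵢσᵢ².
True-score variance = [23.2²·0.86 + 24.7²·0.87 + 24²·0.69] + 1677.04 = 1391.1 + 1677.04 = 3068.14.
Reliability = 3068.14 / 3401.37 = 0.902.

0.902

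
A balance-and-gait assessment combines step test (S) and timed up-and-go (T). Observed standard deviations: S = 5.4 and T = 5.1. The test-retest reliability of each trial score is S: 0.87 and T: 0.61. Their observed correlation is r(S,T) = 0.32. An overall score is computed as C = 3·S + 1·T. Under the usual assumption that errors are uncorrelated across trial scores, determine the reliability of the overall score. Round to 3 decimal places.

0.870

Var(C) = 3²·5.4² + 5.1² + 2·[3·5.4·5.1·0.32] = 288.45 + 52.8768 = 341.327.
Under uncorrelated errors the observed covariances equal the true-score covariances, so only the own-variance terms attenuate.
True-score variance = [3²·5.4²·0.87 + 5.1²·0.61] + 52.8768 = 244.189 + 52.8768 = 297.066.
Reliability = 297.066 / 341.327 = 0.870.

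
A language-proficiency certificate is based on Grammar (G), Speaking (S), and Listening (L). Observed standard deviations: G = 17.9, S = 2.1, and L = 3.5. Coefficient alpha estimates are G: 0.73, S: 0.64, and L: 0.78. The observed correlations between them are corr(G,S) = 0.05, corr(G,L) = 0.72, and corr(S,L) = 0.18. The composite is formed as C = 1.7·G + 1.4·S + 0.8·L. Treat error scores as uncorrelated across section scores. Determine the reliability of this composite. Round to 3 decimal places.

Var(C) = 1.7²·17.9² + 1.4²·2.1² + 0.8²·3.5² + 2·[2.38·17.9·2.1·0.05 + 1.36·17.9·3.5·0.72 + 1.12·2.1·3.5·0.18] = 942.468 + 134.604 = 1077.07.
Under uncorrelated errors the observed covariances equal the true-score covariances, so only the own-variance terms attenuate.
True-score variance = [1.7²·17.9²·0.73 + 1.4²·2.1²·0.64 + 0.8²·3.5²·0.78] + 134.604 = 687.616 + 134.604 = 822.22.
Reliability = 822.22 / 1077.07 = 0.763.

0.763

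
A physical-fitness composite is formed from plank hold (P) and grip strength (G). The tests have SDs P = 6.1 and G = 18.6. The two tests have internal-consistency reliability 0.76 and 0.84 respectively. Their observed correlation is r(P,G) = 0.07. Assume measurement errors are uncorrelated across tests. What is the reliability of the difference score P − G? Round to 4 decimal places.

0.8250

Var(P−G) = 6.1² + 18.6² − 2·6.1·18.6·0.07 = 383.17 − 15.8844 = 367.286.
Because errors are independent across components, Cov(Tᵢ,Tⱼ) = Cov(Xᵢ,Xⱼ); the off-diagonal part of the true-score variance is the same as above.
True-score variance = [6.1²·0.76 + 18.6²·0.84] − 15.8844 = 318.886 − 15.8844 = 303.002.
Reliability = 303.002 / 367.286 = 0.8250.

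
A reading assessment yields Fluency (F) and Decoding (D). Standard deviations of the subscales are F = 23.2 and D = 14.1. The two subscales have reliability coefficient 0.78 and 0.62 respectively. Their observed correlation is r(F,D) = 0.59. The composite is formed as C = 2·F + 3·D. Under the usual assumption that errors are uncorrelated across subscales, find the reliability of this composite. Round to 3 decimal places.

0.816

Var(C) = 2²·23.2² + 3²·14.1² + 2·[6·23.2·14.1·0.59] = 3942.25 + 2316.01 = 6258.26.
Under uncorrelated errors the observed covariances equal the true-score covariances, so only the own-variance terms attenuate.
True-score variance = [2²·23.2²·0.78 + 3²·14.1²·0.62] + 2316.01 = 2788.67 + 2316.01 = 5104.68.
Reliability = 5104.68 / 6258.26 = 0.816.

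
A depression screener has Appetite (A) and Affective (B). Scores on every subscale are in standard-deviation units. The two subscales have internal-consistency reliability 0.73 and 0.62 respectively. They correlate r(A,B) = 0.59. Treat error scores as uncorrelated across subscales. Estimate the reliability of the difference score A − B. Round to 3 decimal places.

0.207

Var(A−B) = 1 + 1 − 2·0.59 = 2 − 1.18 = 0.82.
Because errors are independent across components, Cov(Tᵢ,Tⱼ) = Cov(Xᵢ,Xⱼ); the off-diagonal part of the true-score variance is the same as above.
True-score variance = [0.73 + 0.62] − 1.18 = 1.35 − 1.18 = 0.17.
Reliability = 0.17 / 0.82 = 0.207.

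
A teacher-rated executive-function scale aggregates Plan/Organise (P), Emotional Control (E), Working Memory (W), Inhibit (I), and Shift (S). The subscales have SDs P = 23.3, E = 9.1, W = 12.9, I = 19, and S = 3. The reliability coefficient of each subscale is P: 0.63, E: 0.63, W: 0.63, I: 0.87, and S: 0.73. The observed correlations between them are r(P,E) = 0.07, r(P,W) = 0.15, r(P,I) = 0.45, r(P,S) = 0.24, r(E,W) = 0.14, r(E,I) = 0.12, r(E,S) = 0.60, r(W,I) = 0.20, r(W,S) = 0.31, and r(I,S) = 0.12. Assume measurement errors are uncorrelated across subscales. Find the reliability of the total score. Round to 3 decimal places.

Var(P+E+W+I+S) = 23.3² + 9.1² + 12.9² + 19² + 3² + 2·[23.3·9.1·0.07 + 23.3·12.9·0.15 + 23.3·19·0.45 + 23.3·3·0.24 + 9.1·12.9·0.14 + 9.1·19·0.12 + 9.1·3·0.60 + 12.9·19·0.20 + 12.9·3·0.31 + 19·3·0.12] = 1162.11 + 794.676 = 1956.79.
With uncorrelated errors the cross-covariances are all true-score covariance, so they carry over unchanged; only the diagonal terms shrink to ρᵢσᵢ².
True-score variance = [23.3²·0.63 + 9.1²·0.63 + 12.9²·0.63 + 19²·0.87 + 3²·0.73] + 794.676 = 819.669 + 794.676 = 1614.35.
Reliability = 1614.35 / 1956.79 = 0.825.

0.825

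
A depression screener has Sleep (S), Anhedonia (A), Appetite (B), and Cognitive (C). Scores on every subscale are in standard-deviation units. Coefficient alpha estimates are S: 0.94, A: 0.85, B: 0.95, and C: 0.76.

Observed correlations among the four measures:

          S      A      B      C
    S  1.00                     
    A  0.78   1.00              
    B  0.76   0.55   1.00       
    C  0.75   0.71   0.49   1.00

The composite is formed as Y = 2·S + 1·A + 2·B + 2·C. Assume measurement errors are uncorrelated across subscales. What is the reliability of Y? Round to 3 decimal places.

Var(Y) = 2² + 1 + 2² + 2² + 2·[2·0.78 + 4·0.76 + 4·0.75 + 2·0.55 + 2·0.71 + 4·0.49] = 13 + 24.16 = 37.16.
Under uncorrelated errors the observed covariances equal the true-score covariances, so only the own-variance terms attenuate.
True-score variance = [2²·0.94 + 0.85 + 2²·0.95 + 2²·0.76] + 24.16 = 11.45 + 24.16 = 35.61.
Reliability = 35.61 / 37.16 = 0.958.

0.958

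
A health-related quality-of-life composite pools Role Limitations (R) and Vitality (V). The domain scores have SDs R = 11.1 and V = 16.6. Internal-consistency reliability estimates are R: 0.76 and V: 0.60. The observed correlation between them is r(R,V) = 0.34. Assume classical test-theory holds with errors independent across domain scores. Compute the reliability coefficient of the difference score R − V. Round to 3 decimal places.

0.489

Var(R−V) = 11.1² + 16.6² − 2·11.1·16.6·0.34 = 398.77 − 125.297 = 273.473.
Under uncorrelated errors the observed covariances equal the true-score covariances, so only the own-variance terms attenuate.
True-score variance = [11.1²·0.76 + 16.6²·0.60] − 125.297 = 258.976 − 125.297 = 133.679.
Reliability = 133.679 / 273.473 = 0.489.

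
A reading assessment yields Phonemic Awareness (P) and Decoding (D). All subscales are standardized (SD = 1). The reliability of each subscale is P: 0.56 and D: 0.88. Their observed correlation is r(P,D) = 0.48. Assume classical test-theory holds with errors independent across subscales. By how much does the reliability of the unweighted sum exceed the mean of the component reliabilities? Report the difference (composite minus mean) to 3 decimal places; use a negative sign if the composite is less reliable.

Var(sum) = 2 + 0.96 = 2.96; true-score variance = 1.44 + 0.96 = 2.4; composite reliability = 0.8108.
Mean component reliability = 0.7200.
Difference = 0.8108 − 0.7200 = 0.091.

0.091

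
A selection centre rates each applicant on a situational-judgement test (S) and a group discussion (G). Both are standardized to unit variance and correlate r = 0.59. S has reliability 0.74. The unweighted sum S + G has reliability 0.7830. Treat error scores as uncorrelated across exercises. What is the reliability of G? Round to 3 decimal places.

Var(S+G) = 2 + 2·0.59 = 3.180.
True-score variance = ρ_S + ρ_G + 2·0.59, so 0.7830 = (0.74 + ρ_G + 1.18) / 3.180.
ρ_G = 0.7830·3.180 − 0.74 − 1.18 = 0.570.

0.570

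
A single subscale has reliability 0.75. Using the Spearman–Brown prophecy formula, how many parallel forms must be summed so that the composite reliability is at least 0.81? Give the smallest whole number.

k ≥ ρ*(1−ρ₁)/(ρ₁(1−ρ*)) = 0.81·0.25 / (0.75·0.19) = 1.421.
Smallest integer k = 2.

2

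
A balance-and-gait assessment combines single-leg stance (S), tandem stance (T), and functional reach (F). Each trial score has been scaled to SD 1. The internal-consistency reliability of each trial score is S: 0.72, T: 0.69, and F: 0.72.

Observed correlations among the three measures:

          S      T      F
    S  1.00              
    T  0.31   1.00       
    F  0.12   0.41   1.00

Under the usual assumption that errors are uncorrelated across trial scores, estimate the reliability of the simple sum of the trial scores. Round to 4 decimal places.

0.8141

Var(S+T+F) = 3 + 2·[0.31 + 0.12 + 0.41] = 3 + 1.68 = 4.68.
Under uncorrelated errors the observed covariances equal the true-score covariances, so only the own-variance terms attenuate.
True-score variance = [0.72 + 0.69 + 0.72] + 1.68 = 2.13 + 1.68 = 3.81.
Reliability = 3.81 / 4.68 = 0.8141.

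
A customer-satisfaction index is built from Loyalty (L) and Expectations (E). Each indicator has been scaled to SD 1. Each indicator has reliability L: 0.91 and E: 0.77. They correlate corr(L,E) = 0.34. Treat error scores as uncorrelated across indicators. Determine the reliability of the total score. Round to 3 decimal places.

Var(L+E) = 2 + 2·[0.34] = 2 + 0.68 = 2.68.
With uncorrelated errors the cross-covariances are all true-score covariance, so they carry over unchanged; only the diagonal terms shrink to ρᵢσᵢ².
True-score variance = [0.91 + 0.77] + 0.68 = 1.68 + 0.68 = 2.36.
Reliability = 2.36 / 2.68 = 0.881.

0.881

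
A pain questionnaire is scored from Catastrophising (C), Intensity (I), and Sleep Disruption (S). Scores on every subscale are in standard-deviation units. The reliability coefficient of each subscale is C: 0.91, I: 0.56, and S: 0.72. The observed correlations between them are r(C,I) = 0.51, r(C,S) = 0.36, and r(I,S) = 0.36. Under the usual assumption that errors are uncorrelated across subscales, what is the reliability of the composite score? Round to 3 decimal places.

0.852

Var(C+I+S) = 3 + 2·[0.51 + 0.36 + 0.36] = 3 + 2.46 = 5.46.
Under uncorrelated errors the observed covariances equal the true-score covariances, so only the own-variance terms attenuate.
True-score variance = [0.91 + 0.56 + 0.72] + 2.46 = 2.19 + 2.46 = 4.65.
Reliability = 4.65 / 5.46 = 0.852.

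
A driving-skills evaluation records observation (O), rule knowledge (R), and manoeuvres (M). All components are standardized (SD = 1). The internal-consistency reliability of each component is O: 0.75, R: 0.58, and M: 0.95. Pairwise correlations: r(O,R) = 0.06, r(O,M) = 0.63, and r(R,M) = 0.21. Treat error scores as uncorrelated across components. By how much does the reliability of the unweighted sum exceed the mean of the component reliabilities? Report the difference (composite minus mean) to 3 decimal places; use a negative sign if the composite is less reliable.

0.090

Var(sum) = 3 + 1.8 = 4.8; true-score variance = 2.28 + 1.8 = 4.08; composite reliability = 0.8500.
Mean component reliability = 0.7600.
Difference = 0.8500 − 0.7600 = 0.090.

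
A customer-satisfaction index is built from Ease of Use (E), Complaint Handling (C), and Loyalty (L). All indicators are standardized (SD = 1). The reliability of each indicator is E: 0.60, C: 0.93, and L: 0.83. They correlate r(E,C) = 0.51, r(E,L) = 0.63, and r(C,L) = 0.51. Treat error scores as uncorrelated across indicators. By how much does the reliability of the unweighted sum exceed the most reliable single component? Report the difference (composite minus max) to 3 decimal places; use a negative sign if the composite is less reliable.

Var(sum) = 3 + 3.3 = 6.3; true-score variance = 2.36 + 3.3 = 5.66; composite reliability = 0.8984.
Max component reliability = 0.9300.
Difference = 0.8984 − 0.9300 = -0.032.

-0.032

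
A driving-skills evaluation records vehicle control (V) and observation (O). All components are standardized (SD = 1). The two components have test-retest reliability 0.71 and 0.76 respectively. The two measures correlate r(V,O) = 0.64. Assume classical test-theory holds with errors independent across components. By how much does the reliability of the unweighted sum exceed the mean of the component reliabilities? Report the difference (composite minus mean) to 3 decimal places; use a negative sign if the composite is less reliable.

0.103

Var(sum) = 2 + 1.28 = 3.28; true-score variance = 1.47 + 1.28 = 2.75; composite reliability = 0.8384.
Mean component reliability = 0.7350.
Difference = 0.8384 − 0.7350 = 0.103.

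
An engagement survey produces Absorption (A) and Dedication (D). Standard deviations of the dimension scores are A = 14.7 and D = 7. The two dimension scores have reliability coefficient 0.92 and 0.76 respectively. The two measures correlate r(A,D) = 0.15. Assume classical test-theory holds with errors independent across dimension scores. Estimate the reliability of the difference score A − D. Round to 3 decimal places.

Var(A−D) = 14.7² + 7² − 2·14.7·7·0.15 = 265.09 − 30.87 = 234.22.
Because errors are independent across components, Cov(Tᵢ,Tⱼ) = Cov(Xᵢ,Xⱼ); the off-diagonal part of the true-score variance is the same as above.
True-score variance = [14.7²·0.92 + 7²·0.76] − 30.87 = 236.043 − 30.87 = 205.173.
Reliability = 205.173 / 234.22 = 0.876.

0.876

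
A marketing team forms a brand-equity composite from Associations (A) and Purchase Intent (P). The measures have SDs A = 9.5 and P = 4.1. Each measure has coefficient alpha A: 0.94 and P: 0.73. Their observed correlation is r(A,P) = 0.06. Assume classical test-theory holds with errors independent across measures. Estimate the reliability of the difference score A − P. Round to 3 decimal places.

0.903

Var(A−P) = 9.5² + 4.1² − 2·9.5·4.1·0.06 = 107.06 − 4.674 = 102.386.
With uncorrelated errors the cross-covariances are all true-score covariance, so they carry over unchanged; only the diagonal terms shrink to ρᵢσᵢ².
True-score variance = [9.5²·0.94 + 4.1²·0.73] − 4.674 = 97.1063 − 4.674 = 92.4323.
Reliability = 92.4323 / 102.386 = 0.903.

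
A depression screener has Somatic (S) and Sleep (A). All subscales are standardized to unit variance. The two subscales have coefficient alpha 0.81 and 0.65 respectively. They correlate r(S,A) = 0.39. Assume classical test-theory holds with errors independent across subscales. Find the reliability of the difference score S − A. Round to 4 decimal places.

0.5574

Var(S−A) = 1 + 1 − 2·0.39 = 2 − 0.78 = 1.22.
Under uncorrelated errors the observed covariances equal the true-score covariances, so only the own-variance terms attenuate.
True-score variance = [0.81 + 0.65] − 0.78 = 1.46 − 0.78 = 0.68.
Reliability = 0.68 / 1.22 = 0.5574.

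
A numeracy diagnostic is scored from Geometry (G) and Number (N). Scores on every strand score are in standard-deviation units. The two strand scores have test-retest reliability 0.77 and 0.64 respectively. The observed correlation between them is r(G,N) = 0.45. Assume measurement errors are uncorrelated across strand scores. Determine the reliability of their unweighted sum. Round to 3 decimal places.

0.797

Var(G+N) = 2 + 2·[0.45] = 2 + 0.9 = 2.9.
Because errors are independent across components, Cov(Tᵢ,Tⱼ) = Cov(Xᵢ,Xⱼ); the off-diagonal part of the true-score variance is the same as above.
True-score variance = [0.77 + 0.64] + 0.9 = 1.41 + 0.9 = 2.31.
Reliability = 2.31 / 2.9 = 0.797.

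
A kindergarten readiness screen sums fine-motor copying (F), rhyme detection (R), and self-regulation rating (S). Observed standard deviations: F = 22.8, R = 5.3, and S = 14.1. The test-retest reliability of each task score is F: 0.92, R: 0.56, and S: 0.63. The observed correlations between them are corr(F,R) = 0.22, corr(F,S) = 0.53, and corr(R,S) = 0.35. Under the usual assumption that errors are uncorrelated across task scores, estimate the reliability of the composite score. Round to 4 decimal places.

Var(F+R+S) = 22.8² + 5.3² + 14.1² + 2·[22.8·5.3·0.22 + 22.8·14.1·0.53 + 5.3·14.1·0.35] = 746.74 + 446.249 = 1192.99.
Under uncorrelated errors the observed covariances equal the true-score covariances, so only the own-variance terms attenuate.
True-score variance = [22.8²·0.92 + 5.3²·0.56 + 14.1²·0.63] + 446.249 = 619.234 + 446.249 = 1065.48.
Reliability = 1065.48 / 1192.99 = 0.8931.

0.8931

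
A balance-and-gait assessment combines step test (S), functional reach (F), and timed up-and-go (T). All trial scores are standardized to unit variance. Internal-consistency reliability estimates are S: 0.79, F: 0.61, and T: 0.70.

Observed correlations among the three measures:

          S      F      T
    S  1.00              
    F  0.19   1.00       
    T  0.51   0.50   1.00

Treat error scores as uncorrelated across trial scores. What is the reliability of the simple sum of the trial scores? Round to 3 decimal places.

Var(S+F+T) = 3 + 2·[0.19 + 0.51 + 0.50] = 3 + 2.4 = 5.4.
Because errors are independent across components, Cov(Tᵢ,Tⱼ) = Cov(Xᵢ,Xⱼ); the off-diagonal part of the true-score variance is the same as above.
True-score variance = [0.79 + 0.61 + 0.70] + 2.4 = 2.1 + 2.4 = 4.5.
Reliability = 4.5 / 5.4 = 0.833.

0.833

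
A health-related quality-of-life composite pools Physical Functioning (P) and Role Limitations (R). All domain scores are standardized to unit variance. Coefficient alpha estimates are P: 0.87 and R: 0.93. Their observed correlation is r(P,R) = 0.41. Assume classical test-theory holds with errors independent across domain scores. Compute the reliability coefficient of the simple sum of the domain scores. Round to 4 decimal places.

0.9291

Var(P+R) = 2 + 2·[0.41] = 2 + 0.82 = 2.82.
With uncorrelated errors the cross-covariances are all true-score covariance, so they carry over unchanged; only the diagonal terms shrink to ρᵢσᵢ².
True-score variance = [0.87 + 0.93] + 0.82 = 1.8 + 0.82 = 2.62.
Reliability = 2.62 / 2.82 = 0.9291.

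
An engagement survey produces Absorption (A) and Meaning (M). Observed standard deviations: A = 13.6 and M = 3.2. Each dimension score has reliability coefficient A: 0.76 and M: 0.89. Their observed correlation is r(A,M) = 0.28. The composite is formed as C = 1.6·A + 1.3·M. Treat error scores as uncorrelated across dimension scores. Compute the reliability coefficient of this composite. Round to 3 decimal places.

0.787

Var(C) = 1.6²·13.6² + 1.3²·3.2² + 2·[2.08·13.6·3.2·0.28] = 490.803 + 50.6921 = 541.495.
Because errors are independent across components, Cov(Tᵢ,Tⱼ) = Cov(Xᵢ,Xⱼ); the off-diagonal part of the true-score variance is the same as above.
True-score variance = [1.6²·13.6²·0.76 + 1.3²·3.2²·0.89] + 50.6921 = 375.26 + 50.6921 = 425.952.
Reliability = 425.952 / 541.495 = 0.787.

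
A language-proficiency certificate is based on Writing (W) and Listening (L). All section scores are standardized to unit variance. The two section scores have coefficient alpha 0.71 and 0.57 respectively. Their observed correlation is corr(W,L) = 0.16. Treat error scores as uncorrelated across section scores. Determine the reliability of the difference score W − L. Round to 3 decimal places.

Var(W−L) = 1 + 1 − 2·0.16 = 2 − 0.32 = 1.68.
With uncorrelated errors the cross-covariances are all true-score covariance, so they carry over unchanged; only the diagonal terms shrink to ρᵢσᵢ².
True-score variance = [0.71 + 0.57] − 0.32 = 1.28 − 0.32 = 0.96.
Reliability = 0.96 / 1.68 = 0.571.

0.571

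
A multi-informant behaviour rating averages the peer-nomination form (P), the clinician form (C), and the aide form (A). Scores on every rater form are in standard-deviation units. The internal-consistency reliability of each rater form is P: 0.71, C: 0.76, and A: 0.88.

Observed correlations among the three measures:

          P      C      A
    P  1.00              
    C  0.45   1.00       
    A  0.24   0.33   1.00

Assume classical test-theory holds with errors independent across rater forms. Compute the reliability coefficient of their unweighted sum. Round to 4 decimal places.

0.8710

Var(P+C+A) = 3 + 2·[0.45 + 0.24 + 0.33] = 3 + 2.04 = 5.04.
Under uncorrelated errors the observed covariances equal the true-score covariances, so only the own-variance terms attenuate.
True-score variance = [0.71 + 0.76 + 0.88] + 2.04 = 2.35 + 2.04 = 4.39.
Reliability = 4.39 / 5.04 = 0.8710.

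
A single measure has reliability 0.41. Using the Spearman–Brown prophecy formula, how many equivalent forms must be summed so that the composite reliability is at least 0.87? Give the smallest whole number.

k ≥ ρ*(1−ρ₁)/(ρ₁(1−ρ*)) = 0.87·0.59 / (0.41·0.13) = 9.630.
Smallest integer k = 10.

10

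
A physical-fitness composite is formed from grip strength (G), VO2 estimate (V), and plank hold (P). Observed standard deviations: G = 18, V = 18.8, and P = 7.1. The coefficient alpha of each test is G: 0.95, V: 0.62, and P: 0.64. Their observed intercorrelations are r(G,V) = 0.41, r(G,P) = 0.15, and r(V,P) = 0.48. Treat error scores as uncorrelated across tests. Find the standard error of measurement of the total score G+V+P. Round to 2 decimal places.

12.99

Var(total) = 727.85 + 443.969 = 1171.82.
True-score variance = 559.195 + 443.969 = 1003.16, so reliability = 0.8561.
Error variance = 1171.82 − 1003.16 = 168.655; SEM = √168.655 = 12.99.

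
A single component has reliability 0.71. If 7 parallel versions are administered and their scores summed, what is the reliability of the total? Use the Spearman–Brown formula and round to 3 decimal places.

0.945

ρ_k = kρ / (1 + (k−1)ρ) = 7·0.71 / (1 + 6·0.71) = 4.970 / 5.260 = 0.945.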